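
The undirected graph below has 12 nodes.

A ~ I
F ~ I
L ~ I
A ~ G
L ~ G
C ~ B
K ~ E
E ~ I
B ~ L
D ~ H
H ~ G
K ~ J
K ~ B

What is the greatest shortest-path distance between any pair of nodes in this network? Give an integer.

Eccentricity of each node (its greatest distance to any other): A:4, B:4, C:5, D:6, E:5, F:5, G:4, H:5, I:4, J:6, K:5, L:3.
The maximum eccentricity is 6, realized for instance by the pair D–J via D – H – G – L – B – K – J. So the diameter is 6.

6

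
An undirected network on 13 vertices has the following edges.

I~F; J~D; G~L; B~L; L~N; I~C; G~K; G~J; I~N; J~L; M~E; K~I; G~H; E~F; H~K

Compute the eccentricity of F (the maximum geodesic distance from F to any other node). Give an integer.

5

Distances from F: B:4, C:2, D:5, E:1, G:3, H:3, I:1, J:4, K:2, L:3, M:2, N:2.
The largest is 5 (to D), so the eccentricity of F is 5.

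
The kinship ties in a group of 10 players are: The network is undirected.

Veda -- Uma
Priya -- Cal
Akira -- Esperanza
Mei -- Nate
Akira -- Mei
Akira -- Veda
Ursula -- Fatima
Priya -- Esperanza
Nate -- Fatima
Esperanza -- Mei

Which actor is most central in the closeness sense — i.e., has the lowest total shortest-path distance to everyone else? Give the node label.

Mei

Farness (sum of distances to all others) for each node — Akira:19, Cal:33, Esperanza:19, Fatima:28, Mei:18, Nate:22, Priya:25, Uma:33, Ursula:36, Veda:25.
The smallest farness is 18, for Mei, so Mei has the highest closeness.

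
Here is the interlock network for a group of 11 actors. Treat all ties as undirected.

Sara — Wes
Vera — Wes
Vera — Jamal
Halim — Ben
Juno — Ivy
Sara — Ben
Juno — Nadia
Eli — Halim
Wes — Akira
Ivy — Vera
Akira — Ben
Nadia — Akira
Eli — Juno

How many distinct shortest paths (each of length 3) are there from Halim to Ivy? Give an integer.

1

The shortest distance is 3, and the only length-3 path is Halim–Eli–Juno–Ivy. So there is exactly 1 shortest path.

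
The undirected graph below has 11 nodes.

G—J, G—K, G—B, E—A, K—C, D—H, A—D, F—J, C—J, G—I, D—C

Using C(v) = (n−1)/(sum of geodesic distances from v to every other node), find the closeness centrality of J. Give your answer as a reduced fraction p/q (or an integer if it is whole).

Distances from J: A:3, B:2, C:1, D:2, E:4, F:1, G:1, H:3, I:2, K:2. Sum = 21.
n = 11, so closeness = 10/21.

10/21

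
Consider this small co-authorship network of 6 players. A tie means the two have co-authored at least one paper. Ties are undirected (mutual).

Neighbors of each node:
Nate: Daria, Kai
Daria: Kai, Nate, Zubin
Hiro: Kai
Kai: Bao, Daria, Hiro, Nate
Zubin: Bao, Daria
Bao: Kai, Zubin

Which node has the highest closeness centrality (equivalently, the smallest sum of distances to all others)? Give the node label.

Farness (sum of distances to all others) for each node — Bao:8, Daria:7, Hiro:10, Kai:6, Nate:8, Zubin:9.
The smallest farness is 6, for Kai, so Kai has the highest closeness.

Kai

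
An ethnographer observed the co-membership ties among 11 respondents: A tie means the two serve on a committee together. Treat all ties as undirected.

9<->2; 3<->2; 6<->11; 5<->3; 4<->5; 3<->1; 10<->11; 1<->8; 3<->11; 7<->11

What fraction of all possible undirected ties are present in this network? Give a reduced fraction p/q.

2/11

There are 10 edges and 11 nodes, so the maximum possible is C(11,2) = 55.
Density = 10/55 = 2/11.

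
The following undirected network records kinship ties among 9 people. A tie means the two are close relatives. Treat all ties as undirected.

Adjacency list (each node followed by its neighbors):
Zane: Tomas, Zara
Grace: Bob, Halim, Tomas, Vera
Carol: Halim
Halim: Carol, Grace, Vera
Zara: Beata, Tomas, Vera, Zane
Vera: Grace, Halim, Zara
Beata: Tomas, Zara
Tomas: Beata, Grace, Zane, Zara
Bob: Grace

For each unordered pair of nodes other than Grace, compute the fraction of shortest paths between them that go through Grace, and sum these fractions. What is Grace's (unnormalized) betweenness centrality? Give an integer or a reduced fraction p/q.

Pairs whose geodesics pass through Grace — Zara–Bob: 2/2; Beata–Bob: 1; Beata–Carol: 1/2; Beata–Halim: 1/2; Zane–Bob: 1; Zane–Carol: 1/2; Zane–Halim: 1/2; Tomas–Vera: 1/2; Tomas–Bob: 1; Tomas–Carol: 1; Tomas–Halim: 1; Vera–Bob: 1; Bob–Carol: 1; Bob–Halim: 1.
All other pairs contribute 0.
Summing the contributions gives betweenness(Grace) = 23/2.

23/2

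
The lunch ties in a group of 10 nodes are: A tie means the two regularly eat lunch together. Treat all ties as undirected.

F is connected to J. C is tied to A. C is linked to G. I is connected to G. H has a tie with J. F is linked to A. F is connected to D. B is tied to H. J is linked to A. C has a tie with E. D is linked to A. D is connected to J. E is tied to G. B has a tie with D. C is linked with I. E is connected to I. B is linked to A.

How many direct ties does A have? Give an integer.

5

A is directly tied to B, C, D, F, and J. That is 5 neighbors, so the degree of A is 5.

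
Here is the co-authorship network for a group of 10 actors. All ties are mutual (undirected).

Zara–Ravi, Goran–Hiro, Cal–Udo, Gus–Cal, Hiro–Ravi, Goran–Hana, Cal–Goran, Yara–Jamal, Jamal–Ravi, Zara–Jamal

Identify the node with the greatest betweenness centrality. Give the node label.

Goran

Unnormalized betweenness of each node: Cal:15, Goran:23, Gus:0, Hana:0, Hiro:20, Jamal:8, Ravi:18, Udo:0, Yara:0, Zara:0.
Goran has the largest value, 23, making it the main broker — the node through which the most shortest paths run.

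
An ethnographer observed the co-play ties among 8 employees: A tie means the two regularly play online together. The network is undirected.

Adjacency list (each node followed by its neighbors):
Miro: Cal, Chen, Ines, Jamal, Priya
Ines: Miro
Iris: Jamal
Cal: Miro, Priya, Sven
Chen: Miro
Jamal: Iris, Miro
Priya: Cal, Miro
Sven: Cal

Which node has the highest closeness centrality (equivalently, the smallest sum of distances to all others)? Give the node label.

Farness (sum of distances to all others) for each node — Cal:12, Chen:15, Ines:15, Iris:19, Jamal:13, Miro:9, Priya:13, Sven:18.
The smallest farness is 9, for Miro, so Miro has the highest closeness.

Miro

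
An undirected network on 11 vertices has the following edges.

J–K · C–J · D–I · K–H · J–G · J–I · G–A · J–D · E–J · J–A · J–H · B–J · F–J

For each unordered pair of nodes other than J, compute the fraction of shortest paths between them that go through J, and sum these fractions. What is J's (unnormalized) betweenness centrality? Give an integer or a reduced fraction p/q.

Pairs whose geodesics pass through J — F–C: 1; F–K: 1; F–E: 1; F–A: 1; F–H: 1; F–D: 1; F–B: 1; F–G: 1; F–I: 1; C–K: 1; C–E: 1; C–A: 1; C–H: 1; C–D: 1 … (+28 more pairs).
All other pairs contribute 0.
Summing the contributions gives betweenness(J) = 42.

42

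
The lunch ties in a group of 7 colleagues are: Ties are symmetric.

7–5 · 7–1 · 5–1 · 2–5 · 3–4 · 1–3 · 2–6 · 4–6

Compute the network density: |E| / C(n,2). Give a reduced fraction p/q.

8/21

There are 8 edges and 7 nodes, so the maximum possible is C(7,2) = 21.
Density = 8/21.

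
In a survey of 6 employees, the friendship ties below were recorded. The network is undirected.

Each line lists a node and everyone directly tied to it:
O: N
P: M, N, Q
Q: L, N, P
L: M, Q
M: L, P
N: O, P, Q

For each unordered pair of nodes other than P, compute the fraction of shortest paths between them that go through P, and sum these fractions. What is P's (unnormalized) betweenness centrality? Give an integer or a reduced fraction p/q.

5/2

Pairs whose geodesics pass through P — N–M: 1; M–O: 1; M–Q: 1/2.
All other pairs contribute 0.
Summing the contributions gives betweenness(P) = 5/2.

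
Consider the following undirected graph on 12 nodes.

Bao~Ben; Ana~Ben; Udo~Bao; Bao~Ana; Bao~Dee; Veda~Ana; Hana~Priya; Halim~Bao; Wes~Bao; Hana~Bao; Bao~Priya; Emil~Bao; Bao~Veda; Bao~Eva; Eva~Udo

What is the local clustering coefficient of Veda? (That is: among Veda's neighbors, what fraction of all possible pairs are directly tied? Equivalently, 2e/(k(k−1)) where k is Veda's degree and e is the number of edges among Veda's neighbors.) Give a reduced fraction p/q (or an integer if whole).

Veda's neighbors: Ana and Bao (k = 2).
Possible neighbor pairs: C(2,2) = 1. Edges among them: Ana–Bao → e = 1.
Clustering(Veda) = 1/1.

1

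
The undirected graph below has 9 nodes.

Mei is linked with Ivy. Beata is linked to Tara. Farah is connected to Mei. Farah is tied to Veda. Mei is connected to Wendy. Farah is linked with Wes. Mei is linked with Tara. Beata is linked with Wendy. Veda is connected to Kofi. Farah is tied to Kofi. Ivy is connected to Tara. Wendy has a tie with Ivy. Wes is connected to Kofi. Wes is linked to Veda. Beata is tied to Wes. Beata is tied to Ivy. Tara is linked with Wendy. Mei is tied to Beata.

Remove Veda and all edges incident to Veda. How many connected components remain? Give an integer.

1

Veda's neighbors (Farah, Kofi, and Wes) remain reachable from one another through other ties, so the rest of the network stays in one piece.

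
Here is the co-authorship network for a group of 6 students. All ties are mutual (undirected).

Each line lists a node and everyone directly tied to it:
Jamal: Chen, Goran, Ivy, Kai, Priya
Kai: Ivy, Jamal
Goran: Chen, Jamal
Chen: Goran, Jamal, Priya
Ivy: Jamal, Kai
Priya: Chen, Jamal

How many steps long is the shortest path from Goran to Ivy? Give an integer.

2

One shortest route is Goran – Jamal – Ivy, which uses 2 edges, and Goran and Ivy are not directly tied, so nothing shorter exists. So d(Goran,Ivy) = 2.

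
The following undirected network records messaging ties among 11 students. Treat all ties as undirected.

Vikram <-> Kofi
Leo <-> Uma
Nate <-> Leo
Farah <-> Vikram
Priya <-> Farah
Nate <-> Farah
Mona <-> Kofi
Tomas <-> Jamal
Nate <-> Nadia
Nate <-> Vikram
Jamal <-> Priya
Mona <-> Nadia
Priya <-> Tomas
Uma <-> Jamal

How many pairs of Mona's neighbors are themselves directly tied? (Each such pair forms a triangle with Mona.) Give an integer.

0

Mona's neighbors are Kofi and Nadia, but none of them are tied to each other, so no triangle contains Mona.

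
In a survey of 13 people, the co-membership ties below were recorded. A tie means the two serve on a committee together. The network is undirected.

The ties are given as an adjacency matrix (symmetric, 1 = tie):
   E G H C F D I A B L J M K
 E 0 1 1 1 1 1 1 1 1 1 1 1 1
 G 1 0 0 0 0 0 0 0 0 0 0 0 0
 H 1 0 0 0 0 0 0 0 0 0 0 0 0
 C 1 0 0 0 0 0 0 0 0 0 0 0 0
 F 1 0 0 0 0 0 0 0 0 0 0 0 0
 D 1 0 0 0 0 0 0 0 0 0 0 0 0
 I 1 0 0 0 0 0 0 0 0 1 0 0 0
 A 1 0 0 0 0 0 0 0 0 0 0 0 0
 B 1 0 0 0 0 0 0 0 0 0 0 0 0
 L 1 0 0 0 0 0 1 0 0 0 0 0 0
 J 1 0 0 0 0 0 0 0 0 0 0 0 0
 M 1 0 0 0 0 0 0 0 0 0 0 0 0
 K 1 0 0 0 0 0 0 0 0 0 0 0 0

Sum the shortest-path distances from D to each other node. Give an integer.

23

Distances from D: A:2, B:2, C:2, E:1, F:2, G:2, H:2, I:2, J:2, K:2, L:2, M:2.
Sum = 2 + 2 + 2 + 1 + 2 + 2 + 2 + 2 + 2 + 2 + 2 + 2 = 23.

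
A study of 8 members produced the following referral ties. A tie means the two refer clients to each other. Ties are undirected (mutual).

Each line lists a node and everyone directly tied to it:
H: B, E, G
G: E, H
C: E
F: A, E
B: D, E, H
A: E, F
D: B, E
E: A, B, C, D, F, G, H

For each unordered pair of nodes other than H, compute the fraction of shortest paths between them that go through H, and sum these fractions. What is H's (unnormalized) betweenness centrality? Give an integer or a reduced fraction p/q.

1/2

Pairs whose geodesics pass through H — B–G: 1/2.
All other pairs contribute 0.
Summing the contributions gives betweenness(H) = 1/2.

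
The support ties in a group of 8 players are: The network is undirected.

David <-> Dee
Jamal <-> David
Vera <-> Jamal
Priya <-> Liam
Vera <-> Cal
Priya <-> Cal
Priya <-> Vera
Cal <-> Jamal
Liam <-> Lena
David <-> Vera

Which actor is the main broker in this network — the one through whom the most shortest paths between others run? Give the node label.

Priya

Unnormalized betweenness of each node: Cal:3/2, David:6, Dee:0, Jamal:1, Lena:0, Liam:6, Priya:10, Vera:17/2.
Priya has the largest value, 10, making it the main broker — the node through which the most shortest paths run.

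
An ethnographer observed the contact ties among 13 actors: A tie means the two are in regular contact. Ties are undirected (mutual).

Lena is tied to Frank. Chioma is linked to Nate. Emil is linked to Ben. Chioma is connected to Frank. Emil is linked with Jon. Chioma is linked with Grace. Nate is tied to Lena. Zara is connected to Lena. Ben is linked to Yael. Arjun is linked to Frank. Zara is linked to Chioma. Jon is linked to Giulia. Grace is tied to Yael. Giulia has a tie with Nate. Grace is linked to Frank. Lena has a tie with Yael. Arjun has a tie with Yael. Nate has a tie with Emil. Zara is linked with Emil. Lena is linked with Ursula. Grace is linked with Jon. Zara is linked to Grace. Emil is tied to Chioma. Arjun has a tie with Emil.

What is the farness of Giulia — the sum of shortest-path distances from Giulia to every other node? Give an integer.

Distances from Giulia: Arjun:3, Ben:3, Chioma:2, Emil:2, Frank:3, Grace:2, Jon:1, Lena:2, Nate:1, Ursula:3, Yael:3, Zara:3.
Sum = 3 + 3 + 2 + 2 + 3 + 2 + 1 + 2 + 1 + 3 + 3 + 3 = 28.

28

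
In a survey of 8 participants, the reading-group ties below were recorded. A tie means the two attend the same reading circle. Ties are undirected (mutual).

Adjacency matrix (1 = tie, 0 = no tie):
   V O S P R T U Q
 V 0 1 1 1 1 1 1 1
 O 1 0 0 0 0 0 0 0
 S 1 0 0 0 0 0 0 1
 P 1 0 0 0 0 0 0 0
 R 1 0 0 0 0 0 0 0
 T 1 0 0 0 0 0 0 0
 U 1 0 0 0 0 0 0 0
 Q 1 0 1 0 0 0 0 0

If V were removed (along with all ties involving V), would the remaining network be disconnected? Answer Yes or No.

Yes

Removing V leaves {O} with no path to {Q and S}, so the network splits into 6 components. V is a cut vertex.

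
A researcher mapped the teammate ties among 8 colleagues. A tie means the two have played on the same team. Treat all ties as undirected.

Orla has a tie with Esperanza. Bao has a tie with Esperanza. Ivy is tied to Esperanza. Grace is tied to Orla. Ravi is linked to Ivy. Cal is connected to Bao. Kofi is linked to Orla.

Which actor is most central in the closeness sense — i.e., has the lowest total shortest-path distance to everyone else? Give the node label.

Esperanza

Farness (sum of distances to all others) for each node — Bao:15, Cal:21, Esperanza:11, Grace:19, Ivy:15, Kofi:19, Orla:13, Ravi:21.
The smallest farness is 11, for Esperanza, so Esperanza has the highest closeness.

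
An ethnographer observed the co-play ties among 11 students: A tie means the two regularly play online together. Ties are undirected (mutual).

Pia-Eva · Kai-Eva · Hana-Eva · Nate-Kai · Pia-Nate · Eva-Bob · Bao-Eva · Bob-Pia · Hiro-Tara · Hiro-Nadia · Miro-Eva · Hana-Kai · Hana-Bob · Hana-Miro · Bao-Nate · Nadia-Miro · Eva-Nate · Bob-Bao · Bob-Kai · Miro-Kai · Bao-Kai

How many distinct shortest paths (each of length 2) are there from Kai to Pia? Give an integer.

3

The shortest distance is 2. The length-2 paths are: Kai–Eva–Pia; Kai–Bob–Pia; Kai–Nate–Pia.
That gives 3 distinct shortest paths.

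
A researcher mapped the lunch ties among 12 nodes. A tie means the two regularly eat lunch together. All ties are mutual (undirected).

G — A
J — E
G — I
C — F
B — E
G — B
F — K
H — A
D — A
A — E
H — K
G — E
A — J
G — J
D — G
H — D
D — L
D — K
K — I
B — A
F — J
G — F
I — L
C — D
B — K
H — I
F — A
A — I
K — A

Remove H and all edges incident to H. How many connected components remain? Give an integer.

H's neighbors (A, D, I, and K) remain reachable from one another through other ties, so the rest of the network stays in one piece.

1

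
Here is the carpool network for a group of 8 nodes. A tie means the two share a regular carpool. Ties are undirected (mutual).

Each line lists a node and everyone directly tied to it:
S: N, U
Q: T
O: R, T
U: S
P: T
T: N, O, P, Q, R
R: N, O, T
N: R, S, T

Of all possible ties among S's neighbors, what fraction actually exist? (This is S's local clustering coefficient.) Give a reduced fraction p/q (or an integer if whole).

S's neighbors: N and U (k = 2).
Possible neighbor pairs: C(2,2) = 1. Edges among them: none → e = 0.
Clustering(S) = 0/1.

0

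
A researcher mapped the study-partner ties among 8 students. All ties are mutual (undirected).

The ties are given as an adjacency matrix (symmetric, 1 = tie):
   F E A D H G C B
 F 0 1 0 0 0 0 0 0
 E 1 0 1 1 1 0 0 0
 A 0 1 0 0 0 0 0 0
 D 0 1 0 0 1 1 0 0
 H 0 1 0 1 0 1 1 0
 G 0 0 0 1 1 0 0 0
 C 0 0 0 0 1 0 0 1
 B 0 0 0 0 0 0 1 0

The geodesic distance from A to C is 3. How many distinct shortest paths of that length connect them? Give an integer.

The shortest distance is 3, and the only length-3 path is A–E–H–C. So there is exactly 1 shortest path.

1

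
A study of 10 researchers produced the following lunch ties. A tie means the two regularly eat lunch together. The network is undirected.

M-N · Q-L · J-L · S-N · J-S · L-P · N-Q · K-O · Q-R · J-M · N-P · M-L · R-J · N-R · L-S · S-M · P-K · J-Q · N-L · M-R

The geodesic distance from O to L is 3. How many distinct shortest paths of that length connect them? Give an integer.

1

The shortest distance is 3, and the only length-3 path is O–K–P–L. So there is exactly 1 shortest path.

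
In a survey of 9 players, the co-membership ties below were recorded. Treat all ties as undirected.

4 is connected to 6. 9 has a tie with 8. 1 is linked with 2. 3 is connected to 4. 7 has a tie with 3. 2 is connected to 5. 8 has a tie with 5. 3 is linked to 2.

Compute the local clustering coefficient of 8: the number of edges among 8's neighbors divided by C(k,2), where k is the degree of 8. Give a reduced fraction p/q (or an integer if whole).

8's neighbors: 5 and 9 (k = 2).
Possible neighbor pairs: C(2,2) = 1. Edges among them: none → e = 0.
Clustering(8) = 0/1.

0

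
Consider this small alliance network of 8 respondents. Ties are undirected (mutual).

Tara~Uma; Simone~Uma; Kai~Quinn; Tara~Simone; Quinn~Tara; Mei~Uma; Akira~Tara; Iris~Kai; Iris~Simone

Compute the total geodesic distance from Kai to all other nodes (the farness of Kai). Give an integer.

Distances from Kai: Akira:3, Iris:1, Mei:4, Quinn:1, Simone:2, Tara:2, Uma:3.
Sum = 3 + 1 + 4 + 1 + 2 + 2 + 3 = 16.

16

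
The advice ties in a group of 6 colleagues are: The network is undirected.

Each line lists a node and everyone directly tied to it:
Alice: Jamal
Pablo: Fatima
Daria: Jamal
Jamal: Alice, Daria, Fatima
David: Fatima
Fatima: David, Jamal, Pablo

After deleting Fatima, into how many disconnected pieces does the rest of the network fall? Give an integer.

3

Without Fatima, the remaining ties split the others into: {David}; {Pablo}; {Alice, Daria, Jamal}.
That's 3 separate components.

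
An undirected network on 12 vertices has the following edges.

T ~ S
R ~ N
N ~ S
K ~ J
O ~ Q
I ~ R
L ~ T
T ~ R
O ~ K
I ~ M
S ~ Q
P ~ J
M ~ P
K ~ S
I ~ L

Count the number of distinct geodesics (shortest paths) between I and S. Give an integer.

The shortest distance is 3. The length-3 paths are: I–R–N–S; I–L–T–S; I–R–T–S.
That gives 3 distinct shortest paths.

3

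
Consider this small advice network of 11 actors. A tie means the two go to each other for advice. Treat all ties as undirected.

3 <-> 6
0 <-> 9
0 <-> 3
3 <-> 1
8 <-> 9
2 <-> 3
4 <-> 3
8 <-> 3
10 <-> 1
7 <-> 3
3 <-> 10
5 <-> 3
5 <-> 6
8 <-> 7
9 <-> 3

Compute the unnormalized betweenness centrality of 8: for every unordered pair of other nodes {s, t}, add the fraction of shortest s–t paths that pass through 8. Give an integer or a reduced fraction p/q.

1/2

Pairs whose geodesics pass through 8 — 7–9: 1/2.
All other pairs contribute 0.
Summing the contributions gives betweenness(8) = 1/2.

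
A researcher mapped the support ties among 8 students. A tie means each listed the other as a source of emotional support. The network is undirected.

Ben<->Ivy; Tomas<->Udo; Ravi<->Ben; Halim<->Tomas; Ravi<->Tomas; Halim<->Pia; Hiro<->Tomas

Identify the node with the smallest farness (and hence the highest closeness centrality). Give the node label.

Tomas

Farness (sum of distances to all others) for each node — Ben:17, Halim:15, Hiro:17, Ivy:23, Pia:21, Ravi:13, Tomas:11, Udo:17.
The smallest farness is 11, for Tomas, so Tomas has the highest closeness.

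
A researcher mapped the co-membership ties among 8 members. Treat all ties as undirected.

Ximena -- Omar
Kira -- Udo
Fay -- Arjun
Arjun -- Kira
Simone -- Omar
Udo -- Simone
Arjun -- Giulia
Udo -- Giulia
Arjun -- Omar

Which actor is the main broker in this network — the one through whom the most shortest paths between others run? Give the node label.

Arjun

Unnormalized betweenness of each node: Arjun:21/2, Fay:0, Giulia:1, Kira:1, Omar:8, Simone:2, Udo:5/2, Ximena:0.
Arjun has the largest value, 21/2, making it the main broker — the node through which the most shortest paths run.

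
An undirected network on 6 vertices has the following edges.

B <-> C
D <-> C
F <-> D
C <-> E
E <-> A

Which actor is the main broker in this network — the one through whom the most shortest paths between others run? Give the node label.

C

Unnormalized betweenness of each node: A:0, B:0, C:8, D:4, E:4, F:0.
C has the largest value, 8, making it the main broker — the node through which the most shortest paths run.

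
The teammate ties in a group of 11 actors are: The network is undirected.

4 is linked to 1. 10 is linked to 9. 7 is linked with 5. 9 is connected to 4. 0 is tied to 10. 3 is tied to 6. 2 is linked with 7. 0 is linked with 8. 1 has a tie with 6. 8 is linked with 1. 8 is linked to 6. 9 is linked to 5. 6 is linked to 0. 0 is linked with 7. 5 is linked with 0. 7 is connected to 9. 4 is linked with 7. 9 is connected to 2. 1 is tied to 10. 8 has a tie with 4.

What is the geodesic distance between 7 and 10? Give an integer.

2

One shortest route is 7 – 9 – 10, which uses 2 edges, and 7 and 10 are not directly tied, so nothing shorter exists. So d(7,10) = 2.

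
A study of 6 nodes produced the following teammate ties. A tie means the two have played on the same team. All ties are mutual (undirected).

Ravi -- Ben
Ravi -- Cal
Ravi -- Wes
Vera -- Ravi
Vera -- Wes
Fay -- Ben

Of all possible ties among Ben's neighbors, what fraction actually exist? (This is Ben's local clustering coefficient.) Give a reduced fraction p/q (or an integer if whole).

0

Ben's neighbors: Fay and Ravi (k = 2).
Possible neighbor pairs: C(2,2) = 1. Edges among them: none → e = 0.
Clustering(Ben) = 0/1.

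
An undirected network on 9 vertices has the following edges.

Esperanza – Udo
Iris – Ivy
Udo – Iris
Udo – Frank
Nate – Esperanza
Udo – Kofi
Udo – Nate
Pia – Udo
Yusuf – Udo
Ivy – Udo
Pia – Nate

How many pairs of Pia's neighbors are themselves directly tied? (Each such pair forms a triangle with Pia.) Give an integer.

1

Pia's neighbors: Nate and Udo.
Neighbor pairs that are themselves tied: Pia–Nate–Udo. Each forms one triangle with Pia, for 1 in total.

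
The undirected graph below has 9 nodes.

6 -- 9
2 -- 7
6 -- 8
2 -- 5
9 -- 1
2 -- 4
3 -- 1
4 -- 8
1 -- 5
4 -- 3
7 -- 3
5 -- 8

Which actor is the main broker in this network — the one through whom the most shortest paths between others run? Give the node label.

Unnormalized betweenness of each node: 1:25/4, 2:19/6, 3:29/6, 4:25/6, 5:55/12, 6:3/2, 7:1/2, 8:21/4, 9:7/4.
1 has the largest value, 25/4, making it the main broker — the node through which the most shortest paths run.

1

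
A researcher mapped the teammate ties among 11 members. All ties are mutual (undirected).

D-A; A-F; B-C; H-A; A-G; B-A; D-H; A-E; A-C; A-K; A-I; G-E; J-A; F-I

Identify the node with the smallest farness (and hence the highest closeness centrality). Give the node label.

A

Farness (sum of distances to all others) for each node — A:10, B:18, C:18, D:18, E:18, F:18, G:18, H:18, I:18, J:19, K:19.
The smallest farness is 10, for A, so A has the highest closeness.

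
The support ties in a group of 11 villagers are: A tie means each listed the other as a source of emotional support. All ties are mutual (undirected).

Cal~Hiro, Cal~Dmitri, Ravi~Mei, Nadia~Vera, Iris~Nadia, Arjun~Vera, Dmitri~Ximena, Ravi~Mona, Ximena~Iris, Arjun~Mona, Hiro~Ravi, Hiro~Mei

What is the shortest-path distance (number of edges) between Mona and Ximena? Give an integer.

5

One shortest route is Mona – Arjun – Vera – Nadia – Iris – Ximena, which uses 5 edges, and at distance 4 from Mona we only reach {Dmitri, Iris}, which does not include Ximena. So d(Mona,Ximena) = 5.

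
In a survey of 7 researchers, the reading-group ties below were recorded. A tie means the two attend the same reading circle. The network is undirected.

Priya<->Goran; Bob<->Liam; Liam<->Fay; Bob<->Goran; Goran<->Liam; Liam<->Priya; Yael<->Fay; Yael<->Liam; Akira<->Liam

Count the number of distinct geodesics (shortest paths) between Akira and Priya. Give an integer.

1

The shortest distance is 2, and the only length-2 path is Akira–Liam–Priya. So there is exactly 1 shortest path.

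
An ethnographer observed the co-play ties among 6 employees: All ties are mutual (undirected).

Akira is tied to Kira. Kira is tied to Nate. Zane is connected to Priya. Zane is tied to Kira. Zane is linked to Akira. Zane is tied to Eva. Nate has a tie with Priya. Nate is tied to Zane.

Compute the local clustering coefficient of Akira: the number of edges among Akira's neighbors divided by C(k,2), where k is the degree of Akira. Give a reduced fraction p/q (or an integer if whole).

1

Akira's neighbors: Kira and Zane (k = 2).
Possible neighbor pairs: C(2,2) = 1. Edges among them: Kira–Zane → e = 1.
Clustering(Akira) = 1/1.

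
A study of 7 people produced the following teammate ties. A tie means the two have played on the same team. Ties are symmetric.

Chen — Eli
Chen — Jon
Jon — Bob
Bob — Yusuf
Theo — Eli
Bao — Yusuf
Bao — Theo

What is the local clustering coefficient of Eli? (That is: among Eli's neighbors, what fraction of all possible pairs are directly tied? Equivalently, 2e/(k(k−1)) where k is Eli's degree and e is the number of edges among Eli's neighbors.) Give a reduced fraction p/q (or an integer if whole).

Eli's neighbors: Chen and Theo (k = 2).
Possible neighbor pairs: C(2,2) = 1. Edges among them: none → e = 0.
Clustering(Eli) = 0/1.

0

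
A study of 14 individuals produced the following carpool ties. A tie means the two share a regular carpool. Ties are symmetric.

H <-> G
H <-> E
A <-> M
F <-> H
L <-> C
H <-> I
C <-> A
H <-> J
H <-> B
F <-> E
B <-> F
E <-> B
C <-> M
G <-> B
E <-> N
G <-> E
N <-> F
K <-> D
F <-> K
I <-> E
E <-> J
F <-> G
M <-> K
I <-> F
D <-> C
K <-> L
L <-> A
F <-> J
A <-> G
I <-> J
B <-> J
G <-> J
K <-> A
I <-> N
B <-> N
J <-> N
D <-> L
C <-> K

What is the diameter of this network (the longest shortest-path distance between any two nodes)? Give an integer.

3

Eccentricity of each node (its greatest distance to any other): A:3, B:3, C:3, D:3, E:3, F:2, G:3, H:3, I:3, J:3, K:2, L:3, M:3, N:3.
The maximum eccentricity is 3, realized for instance by the pair G–D via G – F – K – D. So the diameter is 3.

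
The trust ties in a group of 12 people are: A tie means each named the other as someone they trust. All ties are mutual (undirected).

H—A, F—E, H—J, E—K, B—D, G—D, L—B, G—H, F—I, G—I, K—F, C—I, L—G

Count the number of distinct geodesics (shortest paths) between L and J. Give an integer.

The shortest distance is 3, and the only length-3 path is L–G–H–J. So there is exactly 1 shortest path.

1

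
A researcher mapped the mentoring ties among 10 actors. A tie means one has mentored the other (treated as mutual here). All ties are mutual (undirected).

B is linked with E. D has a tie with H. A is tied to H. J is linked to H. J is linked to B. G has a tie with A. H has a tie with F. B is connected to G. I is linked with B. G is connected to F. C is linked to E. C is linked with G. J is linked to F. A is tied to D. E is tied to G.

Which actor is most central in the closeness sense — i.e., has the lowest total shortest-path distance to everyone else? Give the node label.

G

Farness (sum of distances to all others) for each node — A:16, B:15, C:20, D:21, E:17, F:16, G:13, H:17, I:23, J:16.
The smallest farness is 13, for G, so G has the highest closeness.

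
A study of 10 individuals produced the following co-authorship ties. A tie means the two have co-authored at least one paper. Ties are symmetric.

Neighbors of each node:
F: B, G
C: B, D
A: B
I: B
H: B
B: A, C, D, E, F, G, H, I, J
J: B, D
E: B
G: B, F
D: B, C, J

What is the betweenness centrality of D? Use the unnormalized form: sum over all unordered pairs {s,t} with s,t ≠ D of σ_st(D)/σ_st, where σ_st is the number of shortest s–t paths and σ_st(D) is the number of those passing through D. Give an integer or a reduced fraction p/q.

Pairs whose geodesics pass through D — C–J: 1/2.
All other pairs contribute 0.
Summing the contributions gives betweenness(D) = 1/2.

1/2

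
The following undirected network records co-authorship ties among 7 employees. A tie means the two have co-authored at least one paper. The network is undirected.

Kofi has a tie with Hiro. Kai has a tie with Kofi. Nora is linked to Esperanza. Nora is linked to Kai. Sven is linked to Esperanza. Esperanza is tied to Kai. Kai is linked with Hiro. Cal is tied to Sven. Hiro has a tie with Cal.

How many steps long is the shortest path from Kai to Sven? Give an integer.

One shortest route is Kai – Esperanza – Sven, which uses 2 edges, and Kai and Sven are not directly tied, so nothing shorter exists. So d(Kai,Sven) = 2.

2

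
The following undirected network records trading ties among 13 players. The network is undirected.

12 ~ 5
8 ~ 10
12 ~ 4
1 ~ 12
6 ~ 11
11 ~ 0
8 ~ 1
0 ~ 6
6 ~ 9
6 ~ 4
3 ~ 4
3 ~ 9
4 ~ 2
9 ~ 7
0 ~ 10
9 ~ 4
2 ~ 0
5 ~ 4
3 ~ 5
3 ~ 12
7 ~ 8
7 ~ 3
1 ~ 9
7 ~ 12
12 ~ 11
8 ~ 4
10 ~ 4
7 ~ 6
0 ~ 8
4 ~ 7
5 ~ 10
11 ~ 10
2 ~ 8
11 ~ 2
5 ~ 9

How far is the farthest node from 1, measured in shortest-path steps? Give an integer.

2

Distances from 1: 0:2, 2:2, 3:2, 4:2, 5:2, 6:2, 7:2, 8:1, 9:1, 10:2, 11:2, 12:1.
The largest is 2 (to 10, 0, 4, 7, 2, 3, 11, 5, and 6), so the eccentricity of 1 is 2.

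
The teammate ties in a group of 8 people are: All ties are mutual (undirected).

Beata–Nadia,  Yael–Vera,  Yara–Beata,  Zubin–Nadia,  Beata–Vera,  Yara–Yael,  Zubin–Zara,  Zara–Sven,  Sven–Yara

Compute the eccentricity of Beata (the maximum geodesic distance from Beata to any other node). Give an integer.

Distances from Beata: Nadia:1, Sven:2, Vera:1, Yael:2, Yara:1, Zara:3, Zubin:2.
The largest is 3 (to Zara), so the eccentricity of Beata is 3.

3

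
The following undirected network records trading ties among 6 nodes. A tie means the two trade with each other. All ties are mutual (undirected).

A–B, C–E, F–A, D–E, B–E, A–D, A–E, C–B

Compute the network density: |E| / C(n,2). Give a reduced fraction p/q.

There are 8 edges and 6 nodes, so the maximum possible is C(6,2) = 15.
Density = 8/15.

8/15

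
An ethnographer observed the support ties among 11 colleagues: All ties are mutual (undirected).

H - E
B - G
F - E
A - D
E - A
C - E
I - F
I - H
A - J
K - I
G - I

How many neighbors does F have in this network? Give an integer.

2

F is directly tied to E and I. That is 2 neighbors, so the degree of F is 2.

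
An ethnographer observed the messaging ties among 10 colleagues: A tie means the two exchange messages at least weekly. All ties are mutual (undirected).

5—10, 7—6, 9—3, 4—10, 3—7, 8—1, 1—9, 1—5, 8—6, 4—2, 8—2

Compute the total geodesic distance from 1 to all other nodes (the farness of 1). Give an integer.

Distances from 1: 2:2, 3:2, 4:3, 5:1, 6:2, 7:3, 8:1, 9:1, 10:2.
Sum = 2 + 2 + 3 + 1 + 2 + 3 + 1 + 1 + 2 = 17.

17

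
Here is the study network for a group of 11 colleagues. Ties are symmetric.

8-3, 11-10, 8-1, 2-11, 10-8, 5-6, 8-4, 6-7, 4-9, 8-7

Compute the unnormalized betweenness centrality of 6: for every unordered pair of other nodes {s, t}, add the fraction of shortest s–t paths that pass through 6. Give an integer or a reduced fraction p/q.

9

Pairs whose geodesics pass through 6 — 4–5: 1; 8–5: 1; 1–5: 1; 3–5: 1; 5–2: 1; 5–11: 1; 5–9: 1; 5–7: 1; 5–10: 1.
All other pairs contribute 0.
Summing the contributions gives betweenness(6) = 9.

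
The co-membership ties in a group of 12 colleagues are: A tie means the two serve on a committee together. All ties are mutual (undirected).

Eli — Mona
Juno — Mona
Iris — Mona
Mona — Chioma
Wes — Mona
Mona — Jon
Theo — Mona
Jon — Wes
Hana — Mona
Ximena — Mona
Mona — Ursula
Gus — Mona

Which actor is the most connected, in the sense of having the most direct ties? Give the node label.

Mona

Degrees — Chioma:1, Eli:1, Gus:1, Hana:1, Iris:1, Jon:2, Juno:1, Mona:11, Theo:1, Ursula:1, Wes:2, Ximena:1.
The maximum is 11, attained only by Mona.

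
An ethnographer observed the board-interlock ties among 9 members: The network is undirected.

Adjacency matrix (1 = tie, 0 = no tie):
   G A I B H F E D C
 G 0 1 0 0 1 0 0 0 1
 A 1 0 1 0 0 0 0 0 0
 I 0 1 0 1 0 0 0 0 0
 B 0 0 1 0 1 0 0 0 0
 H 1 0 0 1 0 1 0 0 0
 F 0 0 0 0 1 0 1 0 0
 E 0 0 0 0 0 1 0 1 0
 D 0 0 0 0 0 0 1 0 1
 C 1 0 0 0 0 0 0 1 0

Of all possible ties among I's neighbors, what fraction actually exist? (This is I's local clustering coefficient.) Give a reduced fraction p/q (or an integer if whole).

0

I's neighbors: A and B (k = 2).
Possible neighbor pairs: C(2,2) = 1. Edges among them: none → e = 0.
Clustering(I) = 0/1.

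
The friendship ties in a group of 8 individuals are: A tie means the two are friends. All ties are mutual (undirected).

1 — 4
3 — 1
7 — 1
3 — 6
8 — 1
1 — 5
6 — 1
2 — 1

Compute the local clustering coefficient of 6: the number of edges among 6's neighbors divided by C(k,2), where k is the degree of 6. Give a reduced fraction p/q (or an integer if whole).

6's neighbors: 1 and 3 (k = 2).
Possible neighbor pairs: C(2,2) = 1. Edges among them: 1–3 → e = 1.
Clustering(6) = 1/1.

1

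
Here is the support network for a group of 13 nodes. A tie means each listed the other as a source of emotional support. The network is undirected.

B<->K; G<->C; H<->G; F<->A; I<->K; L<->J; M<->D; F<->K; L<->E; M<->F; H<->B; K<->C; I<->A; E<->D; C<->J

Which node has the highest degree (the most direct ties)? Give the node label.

Degrees — A:2, B:2, C:3, D:2, E:2, F:3, G:2, H:2, I:2, J:2, K:4, L:2, M:2.
The maximum is 4, attained only by K.

K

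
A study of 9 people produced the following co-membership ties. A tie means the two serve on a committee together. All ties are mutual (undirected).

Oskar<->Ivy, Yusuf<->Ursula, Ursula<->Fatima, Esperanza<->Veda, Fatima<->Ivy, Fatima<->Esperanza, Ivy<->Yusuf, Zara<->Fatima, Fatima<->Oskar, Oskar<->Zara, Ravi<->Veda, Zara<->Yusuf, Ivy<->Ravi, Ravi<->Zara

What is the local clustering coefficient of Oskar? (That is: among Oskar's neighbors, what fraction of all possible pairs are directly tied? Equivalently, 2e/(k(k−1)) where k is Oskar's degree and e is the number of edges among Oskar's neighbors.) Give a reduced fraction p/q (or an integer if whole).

2/3

Oskar's neighbors: Fatima, Ivy, and Zara (k = 3).
Possible neighbor pairs: C(3,2) = 3. Edges among them: Fatima–Ivy, Fatima–Zara → e = 2.
Clustering(Oskar) = 2/3.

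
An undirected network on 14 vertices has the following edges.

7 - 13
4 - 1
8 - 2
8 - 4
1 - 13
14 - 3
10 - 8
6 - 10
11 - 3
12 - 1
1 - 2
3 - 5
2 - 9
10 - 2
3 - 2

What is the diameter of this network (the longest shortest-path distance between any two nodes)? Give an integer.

5

Eccentricity of each node (its greatest distance to any other): 1:3, 2:3, 3:4, 4:4, 5:5, 6:5, 7:5, 8:4, 9:4, 10:4, 11:5, 12:4, 13:4, 14:5.
The maximum eccentricity is 5, realized for instance by the pair 6–7 via 6 – 10 – 2 – 1 – 13 – 7. So the diameter is 5.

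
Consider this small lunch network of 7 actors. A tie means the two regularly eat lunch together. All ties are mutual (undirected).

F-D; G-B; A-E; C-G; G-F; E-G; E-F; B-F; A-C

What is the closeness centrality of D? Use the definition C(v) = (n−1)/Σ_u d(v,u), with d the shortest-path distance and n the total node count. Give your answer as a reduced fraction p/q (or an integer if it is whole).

6/13

Distances from D: A:3, B:2, C:3, E:2, F:1, G:2. Sum = 13.
n = 7, so closeness = 6/13.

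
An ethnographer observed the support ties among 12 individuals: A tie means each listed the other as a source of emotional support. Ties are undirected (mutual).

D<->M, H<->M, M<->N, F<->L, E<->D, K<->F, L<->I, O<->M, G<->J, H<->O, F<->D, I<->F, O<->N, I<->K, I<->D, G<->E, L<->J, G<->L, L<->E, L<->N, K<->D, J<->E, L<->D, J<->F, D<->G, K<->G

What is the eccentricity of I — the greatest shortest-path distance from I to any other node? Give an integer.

3

Distances from I: D:1, E:2, F:1, G:2, H:3, J:2, K:1, L:1, M:2, N:2, O:3.
The largest is 3 (to H and O), so the eccentricity of I is 3.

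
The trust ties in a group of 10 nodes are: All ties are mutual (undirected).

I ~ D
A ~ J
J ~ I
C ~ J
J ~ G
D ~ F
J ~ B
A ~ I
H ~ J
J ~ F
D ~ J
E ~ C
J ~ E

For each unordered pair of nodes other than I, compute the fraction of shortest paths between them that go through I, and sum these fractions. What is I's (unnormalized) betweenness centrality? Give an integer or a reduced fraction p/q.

1/2

Pairs whose geodesics pass through I — A–D: 1/2.
All other pairs contribute 0.
Summing the contributions gives betweenness(I) = 1/2.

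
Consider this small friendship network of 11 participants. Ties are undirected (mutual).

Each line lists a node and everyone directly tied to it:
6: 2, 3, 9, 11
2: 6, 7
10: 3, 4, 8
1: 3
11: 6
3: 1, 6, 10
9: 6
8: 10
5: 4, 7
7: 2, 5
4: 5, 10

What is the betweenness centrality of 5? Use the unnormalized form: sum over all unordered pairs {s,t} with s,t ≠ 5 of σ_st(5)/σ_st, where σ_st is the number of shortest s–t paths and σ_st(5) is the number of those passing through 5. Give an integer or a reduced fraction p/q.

Pairs whose geodesics pass through 5 — 7–10: 1; 7–8: 1; 7–4: 1; 2–4: 1.
All other pairs contribute 0.
Summing the contributions gives betweenness(5) = 4.

4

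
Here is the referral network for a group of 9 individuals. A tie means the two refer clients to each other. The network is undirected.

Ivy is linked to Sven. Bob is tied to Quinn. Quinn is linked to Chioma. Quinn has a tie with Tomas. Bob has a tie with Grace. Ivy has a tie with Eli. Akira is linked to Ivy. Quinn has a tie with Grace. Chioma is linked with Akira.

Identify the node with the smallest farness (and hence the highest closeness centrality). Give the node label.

Farness (sum of distances to all others) for each node — Akira:17, Bob:23, Chioma:16, Eli:27, Grace:23, Ivy:20, Quinn:17, Sven:27, Tomas:24.
The smallest farness is 16, for Chioma, so Chioma has the highest closeness.

Chioma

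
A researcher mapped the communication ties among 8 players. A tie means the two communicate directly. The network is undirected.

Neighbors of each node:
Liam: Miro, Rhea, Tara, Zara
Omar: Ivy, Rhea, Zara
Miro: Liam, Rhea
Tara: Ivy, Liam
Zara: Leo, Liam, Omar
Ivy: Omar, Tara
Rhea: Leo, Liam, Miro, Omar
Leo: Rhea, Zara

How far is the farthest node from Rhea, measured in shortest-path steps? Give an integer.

2

Distances from Rhea: Ivy:2, Leo:1, Liam:1, Miro:1, Omar:1, Tara:2, Zara:2.
The largest is 2 (to Zara, Ivy, and Tara), so the eccentricity of Rhea is 2.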